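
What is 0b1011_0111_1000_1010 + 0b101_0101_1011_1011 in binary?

0b10000110101000101

Add column by column in base 2, right to left:
  0+1 = 1
  1+1 = 0 carry 1
  0+0+1 = 1
  1+1 = 0 carry 1
  0+1+1 = 0 carry 1
  0+1+1 = 0 carry 1
  0+0+1 = 1
  1+1 = 0 carry 1
  1+1+1 = 1 carry 1
  1+0+1 = 0 carry 1
  1+1+1 = 1 carry 1
  0+0+1 = 1
  1+1 = 0 carry 1
  1+0+1 = 0 carry 1
  0+1+1 = 0 carry 1
  1+0+1 = 0 carry 1
  final carry 1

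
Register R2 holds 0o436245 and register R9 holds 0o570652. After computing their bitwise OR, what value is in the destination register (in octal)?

0o576657

OR each oct digit independently (no carries):
  4|5=5, 3|7=7, 6|0=6, 2|6=6, 4|5=5, 5|2=7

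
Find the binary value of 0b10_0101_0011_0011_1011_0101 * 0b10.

0b10010100110011101101010

Multiply each base-2 digit by 2, carrying:
  1×2 = 2 → write 0 carry 1
  0×2+1 = 1 → write 1
  1×2 = 2 → write 0 carry 1
  0×2+1 = 1 → write 1
  1×2 = 2 → write 0 carry 1
  1×2+1 = 3 → write 1 carry 1
  0×2+1 = 1 → write 1
  1×2 = 2 → write 0 carry 1
  1×2+1 = 3 → write 1 carry 1
  1×2+1 = 3 → write 1 carry 1
  0×2+1 = 1 → write 1
  0×2 = 0 → write 0
  1×2 = 2 → write 0 carry 1
  1×2+1 = 3 → write 1 carry 1
  0×2+1 = 1 → write 1
  0×2 = 0 → write 0
  1×2 = 2 → write 0 carry 1
  0×2+1 = 1 → write 1
  1×2 = 2 → write 0 carry 1
  0×2+1 = 1 → write 1
  0×2 = 0 → write 0
  1×2 = 2 → write 0 carry 1
  remaining carry: 1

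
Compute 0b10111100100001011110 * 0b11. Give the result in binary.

Multiply each base-2 digit by 3, carrying:
  0×3 = 0 → write 0
  1×3 = 3 → write 1 carry 1
  1×3+1 = 4 → write 0 carry 2
  1×3+2 = 5 → write 1 carry 2
  1×3+2 = 5 → write 1 carry 2
  0×3+2 = 2 → write 0 carry 1
  1×3+1 = 4 → write 0 carry 2
  0×3+2 = 2 → write 0 carry 1
  0×3+1 = 1 → write 1
  0×3 = 0 → write 0
  0×3 = 0 → write 0
  1×3 = 3 → write 1 carry 1
  0×3+1 = 1 → write 1
  0×3 = 0 → write 0
  1×3 = 3 → write 1 carry 1
  1×3+1 = 4 → write 0 carry 2
  1×3+2 = 5 → write 1 carry 2
  1×3+2 = 5 → write 1 carry 2
  0×3+2 = 2 → write 0 carry 1
  1×3+1 = 4 → write 0 carry 2
  remaining carry: 10

0b1000110101100100011010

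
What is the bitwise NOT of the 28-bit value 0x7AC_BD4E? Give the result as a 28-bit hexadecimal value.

0x85342B1

Each hex digit d becomes F−d:
  7→8, A→5, C→3, B→4, D→2, 4→B, E→1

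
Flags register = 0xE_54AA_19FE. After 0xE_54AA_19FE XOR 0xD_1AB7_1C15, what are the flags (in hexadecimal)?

XOR each hex digit independently (no carries):
  E^D=3, 5^1=4, 4^A=E, A^B=1, A^7=D, 1^1=0, 9^C=5, F^1=E, E^5=B

0x34E1D05EB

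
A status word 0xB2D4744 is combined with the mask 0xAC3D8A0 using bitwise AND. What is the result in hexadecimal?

0xA014000

AND each hex digit independently (no carries):
  B&A=A, 2&C=0, D&3=1, 4&D=4, 7&8=0, 4&A=0, 4&0=0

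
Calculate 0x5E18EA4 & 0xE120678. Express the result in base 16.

0x4000620

AND each hex digit independently (no carries):
  5&E=4, E&1=0, 1&2=0, 8&0=0, E&6=6, A&7=2, 4&8=0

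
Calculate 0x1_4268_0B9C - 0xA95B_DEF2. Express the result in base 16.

0x990C2CAA

Subtract column by column in base 16:
  C-2 → A
  9-F → A (borrow)
  B-E-1 → C (borrow)
  0-D-1 → 2 (borrow)
  8-B-1 → C (borrow)
  6-5-1 → 0
  2-9 → 9 (borrow)
  4-A-1 → 9 (borrow)
  1-0-1 → 0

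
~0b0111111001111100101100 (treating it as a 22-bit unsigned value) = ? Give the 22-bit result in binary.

Invert each bit: 0111111001111100101100 → 1000000110000011010011.

0b1000000110000011010011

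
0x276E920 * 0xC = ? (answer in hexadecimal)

Multiply each base-16 digit by 12, carrying:
  0×12 = 0 → write 0
  2×12 = 24 → write 8 carry 1
  9×12+1 = 109 → write D carry 6
  E×12+6 = 174 → write E carry 10
  6×12+10 = 82 → write 2 carry 5
  7×12+5 = 89 → write 9 carry 5
  2×12+5 = 29 → write D carry 1
  remaining carry: 1

0x1D92ED80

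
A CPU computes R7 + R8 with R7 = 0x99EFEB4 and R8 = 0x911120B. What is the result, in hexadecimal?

Add column by column in base 16, right to left:
  4+B = F
  B+0 = B
  E+2 = 0 carry 1
  F+1+1 = 1 carry 1
  E+1+1 = 0 carry 1
  9+1+1 = B
  9+9 = 2 carry 1
  final carry 1

0x12B010BF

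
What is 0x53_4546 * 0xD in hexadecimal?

0x43A848E

Multiply each base-16 digit by 13, carrying:
  6×13 = 78 → write E carry 4
  4×13+4 = 56 → write 8 carry 3
  5×13+3 = 68 → write 4 carry 4
  4×13+4 = 56 → write 8 carry 3
  3×13+3 = 42 → write A carry 2
  5×13+2 = 67 → write 3 carry 4
  remaining carry: 4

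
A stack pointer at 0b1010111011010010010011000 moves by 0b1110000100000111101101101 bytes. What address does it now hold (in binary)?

Add column by column in base 2, right to left:
  0+1 = 1
  0+0 = 0
  0+1 = 1
  1+1 = 0 carry 1
  1+0+1 = 0 carry 1
  0+1+1 = 0 carry 1
  0+1+1 = 0 carry 1
  1+0+1 = 0 carry 1
  0+1+1 = 0 carry 1
  0+1+1 = 0 carry 1
  1+1+1 = 1 carry 1
  0+1+1 = 0 carry 1
  0+0+1 = 1
  1+0 = 1
  0+0 = 0
  1+0 = 1
  1+0 = 1
  0+1 = 1
  1+0 = 1
  1+0 = 1
  1+0 = 1
  0+0 = 0
  1+1 = 0 carry 1
  0+1+1 = 0 carry 1
  1+1+1 = 1 carry 1
  final carry 1

0b11000111111011010000000101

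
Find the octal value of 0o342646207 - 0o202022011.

Subtract column by column in base 8:
  7-1 → 6
  0-1 → 7 (borrow)
  2-0-1 → 1
  6-2 → 4
  4-2 → 2
  6-0 → 6
  2-2 → 0
  4-0 → 4
  3-2 → 1

0o140624176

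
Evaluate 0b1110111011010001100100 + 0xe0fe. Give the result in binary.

0b1111001001010101100010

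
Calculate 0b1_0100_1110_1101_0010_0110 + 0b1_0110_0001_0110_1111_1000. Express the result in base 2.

Add column by column in base 2, right to left:
  0+0 = 0
  1+0 = 1
  1+0 = 1
  0+1 = 1
  0+1 = 1
  1+1 = 0 carry 1
  0+1+1 = 0 carry 1
  0+1+1 = 0 carry 1
  1+0+1 = 0 carry 1
  0+1+1 = 0 carry 1
  1+1+1 = 1 carry 1
  1+0+1 = 0 carry 1
  0+1+1 = 0 carry 1
  1+0+1 = 0 carry 1
  1+0+1 = 0 carry 1
  1+0+1 = 0 carry 1
  0+0+1 = 1
  0+1 = 1
  1+1 = 0 carry 1
  0+0+1 = 1
  1+1 = 0 carry 1
  final carry 1

0b1010110000010000011110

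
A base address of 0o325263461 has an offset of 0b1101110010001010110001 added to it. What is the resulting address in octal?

0o343104742

0b1101110010001010110001 = 0o15621261 in octal.
Add column by column in base 8, right to left:
  1+1 = 2
  6+6 = 4 carry 1
  4+2+1 = 7
  3+1 = 4
  6+2 = 0 carry 1
  2+6+1 = 1 carry 1
  5+5+1 = 3 carry 1
  2+1+1 = 4
  3+0 = 3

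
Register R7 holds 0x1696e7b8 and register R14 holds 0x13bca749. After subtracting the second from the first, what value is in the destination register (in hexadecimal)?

Subtract column by column in base 16:
  8-9 → f (borrow)
  b-4-1 → 6
  7-7 → 0
  e-a → 4
  6-c → a (borrow)
  9-b-1 → d (borrow)
  6-3-1 → 2
  1-1 → 0

0x2da406f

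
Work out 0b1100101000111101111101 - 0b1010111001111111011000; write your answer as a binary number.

Subtract column by column in base 2:
  1-0 → 1
  0-0 → 0
  1-0 → 1
  1-1 → 0
  1-1 → 0
  1-0 → 1
  1-1 → 0
  0-1 → 1 (borrow)
  1-1-1 → 1 (borrow)
  1-1-1 → 1 (borrow)
  1-1-1 → 1 (borrow)
  1-1-1 → 1 (borrow)
  0-1-1 → 0 (borrow)
  0-0-1 → 1 (borrow)
  0-0-1 → 1 (borrow)
  1-1-1 → 1 (borrow)
  0-1-1 → 0 (borrow)
  1-1-1 → 1 (borrow)
  0-0-1 → 1 (borrow)
  0-1-1 → 0 (borrow)
  1-0-1 → 0
  1-1 → 0

0b1101110111110100101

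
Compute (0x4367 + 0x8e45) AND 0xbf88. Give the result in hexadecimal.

Add column by column in base 16, right to left:
  7+5 = c
  6+4 = a
  3+e = 1 carry 1
  4+8+1 = d
Sum = 0xd1ac; now AND with 0xbf88:
  d&b=9, 1&f=1, a&8=8, c&8=8

0x9188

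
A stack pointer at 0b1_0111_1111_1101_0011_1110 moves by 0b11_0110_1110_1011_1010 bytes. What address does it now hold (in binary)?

Add column by column in base 2, right to left:
  0+0 = 0
  1+1 = 0 carry 1
  1+0+1 = 0 carry 1
  1+1+1 = 1 carry 1
  1+1+1 = 1 carry 1
  1+1+1 = 1 carry 1
  0+0+1 = 1
  0+1 = 1
  1+0 = 1
  0+1 = 1
  1+1 = 0 carry 1
  1+1+1 = 1 carry 1
  1+0+1 = 0 carry 1
  1+1+1 = 1 carry 1
  1+1+1 = 1 carry 1
  1+0+1 = 0 carry 1
  1+1+1 = 1 carry 1
  1+1+1 = 1 carry 1
  1+0+1 = 0 carry 1
  0+0+1 = 1
  1+0 = 1

0b110110110101111111000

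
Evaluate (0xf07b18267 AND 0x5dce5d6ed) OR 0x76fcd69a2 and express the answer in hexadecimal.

0x76fedebe7

0xf07b18267 AND 0x5dce5d6ed = 0x504a18265.
Then OR with 0x76fcd69a2.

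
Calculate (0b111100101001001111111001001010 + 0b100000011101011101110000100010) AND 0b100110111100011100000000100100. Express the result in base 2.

Add column by column in base 2, right to left:
  0+0 = 0
  1+1 = 0 carry 1
  0+0+1 = 1
  1+0 = 1
  0+0 = 0
  0+1 = 1
  1+0 = 1
  0+0 = 0
  0+0 = 0
  1+0 = 1
  1+1 = 0 carry 1
  1+1+1 = 1 carry 1
  1+1+1 = 1 carry 1
  1+0+1 = 0 carry 1
  1+1+1 = 1 carry 1
  1+1+1 = 1 carry 1
  0+1+1 = 0 carry 1
  0+0+1 = 1
  1+1 = 0 carry 1
  0+0+1 = 1
  0+1 = 1
  1+1 = 0 carry 1
  0+1+1 = 0 carry 1
  1+0+1 = 0 carry 1
  0+0+1 = 1
  0+0 = 0
  1+0 = 1
  1+0 = 1
  1+0 = 1
  1+1 = 0 carry 1
  final carry 1
Sum = 0b1011101000110101101101001101100; now AND with 0b100110111100011100000000100100:
  1011101000110101101101001101100
& 0100110111100011100000000100100
= 0000100000100001100000000100100

0b100000100001100000000100100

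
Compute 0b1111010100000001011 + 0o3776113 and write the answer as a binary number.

0o3776113 = 0b11111111110001001011 in binary.
Add column by column in base 2, right to left:
  1+1 = 0 carry 1
  1+1+1 = 1 carry 1
  0+0+1 = 1
  1+1 = 0 carry 1
  0+0+1 = 1
  0+0 = 0
  0+1 = 1
  0+0 = 0
  0+0 = 0
  0+0 = 0
  0+1 = 1
  1+1 = 0 carry 1
  0+1+1 = 0 carry 1
  1+1+1 = 1 carry 1
  0+1+1 = 0 carry 1
  1+1+1 = 1 carry 1
  1+1+1 = 1 carry 1
  1+1+1 = 1 carry 1
  1+1+1 = 1 carry 1
  0+1+1 = 0 carry 1
  final carry 1

0b101111010010001010110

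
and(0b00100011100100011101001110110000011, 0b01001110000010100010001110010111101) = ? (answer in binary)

0b00000010000000000000001110010000001

AND bit by bit (1 only where both bits are 1):
  00100011100100011101001110110000011
& 01001110000010100010001110010111101
= 00000010000000000000001110010000001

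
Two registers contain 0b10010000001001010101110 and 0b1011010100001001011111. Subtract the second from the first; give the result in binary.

Subtract column by column in base 2:
  0-1 → 1 (borrow)
  1-1-1 → 1 (borrow)
  1-1-1 → 1 (borrow)
  1-1-1 → 1 (borrow)
  0-1-1 → 0 (borrow)
  1-0-1 → 0
  0-1 → 1 (borrow)
  1-0-1 → 0
  0-0 → 0
  1-1 → 0
  0-0 → 0
  0-0 → 0
  1-0 → 1
  0-0 → 0
  0-1 → 1 (borrow)
  0-0-1 → 1 (borrow)
  0-1-1 → 0 (borrow)
  0-0-1 → 1 (borrow)
  0-1-1 → 0 (borrow)
  1-1-1 → 1 (borrow)
  0-0-1 → 1 (borrow)
  0-1-1 → 0 (borrow)
  1-0-1 → 0

0b110101101000001001111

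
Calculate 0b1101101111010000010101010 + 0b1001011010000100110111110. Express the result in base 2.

0b10111001001010101001101000

Add column by column in base 2, right to left:
  0+0 = 0
  1+1 = 0 carry 1
  0+1+1 = 0 carry 1
  1+1+1 = 1 carry 1
  0+1+1 = 0 carry 1
  1+1+1 = 1 carry 1
  0+0+1 = 1
  1+1 = 0 carry 1
  0+1+1 = 0 carry 1
  0+0+1 = 1
  0+0 = 0
  0+1 = 1
  0+0 = 0
  1+0 = 1
  0+0 = 0
  1+0 = 1
  1+1 = 0 carry 1
  1+0+1 = 0 carry 1
  1+1+1 = 1 carry 1
  0+1+1 = 0 carry 1
  1+0+1 = 0 carry 1
  1+1+1 = 1 carry 1
  0+0+1 = 1
  1+0 = 1
  1+1 = 0 carry 1
  final carry 1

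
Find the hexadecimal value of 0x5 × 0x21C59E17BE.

Multiply each base-16 digit by 5, carrying:
  E×5 = 70 → write 6 carry 4
  B×5+4 = 59 → write B carry 3
  7×5+3 = 38 → write 6 carry 2
  1×5+2 = 7 → write 7
  E×5 = 70 → write 6 carry 4
  9×5+4 = 49 → write 1 carry 3
  5×5+3 = 28 → write C carry 1
  C×5+1 = 61 → write D carry 3
  1×5+3 = 8 → write 8
  2×5 = 10 → write A

0xA8DC1676B6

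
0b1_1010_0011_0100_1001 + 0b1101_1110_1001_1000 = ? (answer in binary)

0b101000000111100001

Add column by column in base 2, right to left:
  1+0 = 1
  0+0 = 0
  0+0 = 0
  1+1 = 0 carry 1
  0+1+1 = 0 carry 1
  0+0+1 = 1
  1+0 = 1
  0+1 = 1
  1+0 = 1
  1+1 = 0 carry 1
  0+1+1 = 0 carry 1
  0+1+1 = 0 carry 1
  0+1+1 = 0 carry 1
  1+0+1 = 0 carry 1
  0+1+1 = 0 carry 1
  1+1+1 = 1 carry 1
  1+0+1 = 0 carry 1
  final carry 1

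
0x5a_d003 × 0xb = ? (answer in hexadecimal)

0x3e6f021

Multiply each base-16 digit by 11, carrying:
  3×11 = 33 → write 1 carry 2
  0×11+2 = 2 → write 2
  0×11 = 0 → write 0
  d×11 = 143 → write f carry 8
  a×11+8 = 118 → write 6 carry 7
  5×11+7 = 62 → write e carry 3
  remaining carry: 3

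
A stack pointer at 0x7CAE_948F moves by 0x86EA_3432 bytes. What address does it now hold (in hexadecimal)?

0x10398C8C1

Add column by column in base 16, right to left:
  F+2 = 1 carry 1
  8+3+1 = C
  4+4 = 8
  9+3 = C
  E+A = 8 carry 1
  A+E+1 = 9 carry 1
  C+6+1 = 3 carry 1
  7+8+1 = 0 carry 1
  final carry 1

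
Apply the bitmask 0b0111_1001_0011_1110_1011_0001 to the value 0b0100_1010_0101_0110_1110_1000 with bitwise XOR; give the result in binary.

0b001100110110100001011001

XOR bit by bit (1 where the bits differ):
  010010100101011011101000
^ 011110010011111010110001
= 001100110110100001011001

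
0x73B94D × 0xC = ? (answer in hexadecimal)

Multiply each base-16 digit by 12, carrying:
  D×12 = 156 → write C carry 9
  4×12+9 = 57 → write 9 carry 3
  9×12+3 = 111 → write F carry 6
  B×12+6 = 138 → write A carry 8
  3×12+8 = 44 → write C carry 2
  7×12+2 = 86 → write 6 carry 5
  remaining carry: 5

0x56CAF9C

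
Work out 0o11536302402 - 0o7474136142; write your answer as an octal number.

Subtract column by column in base 8:
  2-2 → 0
  0-4 → 4 (borrow)
  4-1-1 → 2
  2-6 → 4 (borrow)
  0-3-1 → 4 (borrow)
  3-1-1 → 1
  6-4 → 2
  3-7 → 4 (borrow)
  5-4-1 → 0
  1-7 → 2 (borrow)
  1-0-1 → 0

0o2042144240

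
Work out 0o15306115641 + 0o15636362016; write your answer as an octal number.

0o33144477657

Add column by column in base 8, right to left:
  1+6 = 7
  4+1 = 5
  6+0 = 6
  5+2 = 7
  1+6 = 7
  1+3 = 4
  6+6 = 4 carry 1
  0+3+1 = 4
  3+6 = 1 carry 1
  5+5+1 = 3 carry 1
  1+1+1 = 3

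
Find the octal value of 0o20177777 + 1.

0o20200000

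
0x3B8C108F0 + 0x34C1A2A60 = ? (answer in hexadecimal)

0x704DB3350

Add column by column in base 16, right to left:
  0+0 = 0
  F+6 = 5 carry 1
  8+A+1 = 3 carry 1
  0+2+1 = 3
  1+A = B
  C+1 = D
  8+C = 4 carry 1
  B+4+1 = 0 carry 1
  3+3+1 = 7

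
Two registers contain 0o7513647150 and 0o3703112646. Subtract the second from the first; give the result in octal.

Subtract column by column in base 8:
  0-6 → 2 (borrow)
  5-4-1 → 0
  1-6 → 3 (borrow)
  7-2-1 → 4
  4-1 → 3
  6-1 → 5
  3-3 → 0
  1-0 → 1
  5-7 → 6 (borrow)
  7-3-1 → 3

0o3610534302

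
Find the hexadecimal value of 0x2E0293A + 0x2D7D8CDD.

0x305DB617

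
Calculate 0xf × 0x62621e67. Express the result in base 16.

0x5c3bfc809

Multiply each base-16 digit by 15, carrying:
  7×15 = 105 → write 9 carry 6
  6×15+6 = 96 → write 0 carry 6
  e×15+6 = 216 → write 8 carry 13
  1×15+13 = 28 → write c carry 1
  2×15+1 = 31 → write f carry 1
  6×15+1 = 91 → write b carry 5
  2×15+5 = 35 → write 3 carry 2
  6×15+2 = 92 → write c carry 5
  remaining carry: 5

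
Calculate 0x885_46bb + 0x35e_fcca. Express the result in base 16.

0xbe44385

Add column by column in base 16, right to left:
  b+a = 5 carry 1
  b+c+1 = 8 carry 1
  6+c+1 = 3 carry 1
  4+f+1 = 4 carry 1
  5+e+1 = 4 carry 1
  8+5+1 = e
  8+3 = b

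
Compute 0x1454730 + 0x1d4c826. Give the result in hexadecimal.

0x31a0f56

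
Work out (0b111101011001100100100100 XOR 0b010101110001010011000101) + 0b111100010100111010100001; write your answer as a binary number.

First 0b111101011001100100100100 XOR 0b010101110001010011000101 = 0b101000101000110111100001.
Add column by column in base 2, right to left:
  1+1 = 0 carry 1
  0+0+1 = 1
  0+0 = 0
  0+0 = 0
  0+0 = 0
  1+1 = 0 carry 1
  1+0+1 = 0 carry 1
  1+1+1 = 1 carry 1
  1+0+1 = 0 carry 1
  0+1+1 = 0 carry 1
  1+1+1 = 1 carry 1
  1+1+1 = 1 carry 1
  0+0+1 = 1
  0+0 = 0
  0+1 = 1
  1+0 = 1
  0+1 = 1
  1+0 = 1
  0+0 = 0
  0+0 = 0
  0+1 = 1
  1+1 = 0 carry 1
  0+1+1 = 0 carry 1
  1+1+1 = 1 carry 1
  final carry 1

0b1100100111101110010000010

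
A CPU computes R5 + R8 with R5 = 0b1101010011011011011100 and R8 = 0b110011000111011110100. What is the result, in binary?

0b10011101100010111010000

Add column by column in base 2, right to left:
  0+0 = 0
  0+0 = 0
  1+1 = 0 carry 1
  1+0+1 = 0 carry 1
  1+1+1 = 1 carry 1
  0+1+1 = 0 carry 1
  1+1+1 = 1 carry 1
  1+1+1 = 1 carry 1
  0+0+1 = 1
  1+1 = 0 carry 1
  1+1+1 = 1 carry 1
  0+1+1 = 0 carry 1
  1+0+1 = 0 carry 1
  1+0+1 = 0 carry 1
  0+0+1 = 1
  0+1 = 1
  1+1 = 0 carry 1
  0+0+1 = 1
  1+0 = 1
  0+1 = 1
  1+1 = 0 carry 1
  1+0+1 = 0 carry 1
  final carry 1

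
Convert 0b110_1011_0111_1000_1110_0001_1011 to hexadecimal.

Group the bits into nibbles: 0110 1011 0111 1000 1110 0001 1011 → 6B78E1B.

0x6B78E1B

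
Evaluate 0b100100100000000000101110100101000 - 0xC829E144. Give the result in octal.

0o13365475744

0b100100100000000000101110100101000 = 0o44400056450 in octal.
0xC829E144 = 0o31012360504 in octal.
Subtract column by column in base 8:
  0-4 → 4 (borrow)
  5-0-1 → 4
  4-5 → 7 (borrow)
  6-0-1 → 5
  5-6 → 7 (borrow)
  0-3-1 → 4 (borrow)
  0-2-1 → 5 (borrow)
  0-1-1 → 6 (borrow)
  4-0-1 → 3
  4-1 → 3
  4-3 → 1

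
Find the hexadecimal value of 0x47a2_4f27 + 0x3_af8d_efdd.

0x3f7303f04

Add column by column in base 16, right to left:
  7+d = 4 carry 1
  2+d+1 = 0 carry 1
  f+f+1 = f carry 1
  4+e+1 = 3 carry 1
  2+d+1 = 0 carry 1
  a+8+1 = 3 carry 1
  7+f+1 = 7 carry 1
  4+a+1 = f
  0+3 = 3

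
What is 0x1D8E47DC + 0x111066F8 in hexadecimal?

Add column by column in base 16, right to left:
  C+8 = 4 carry 1
  D+F+1 = D carry 1
  7+6+1 = E
  4+6 = A
  E+0 = E
  8+1 = 9
  D+1 = E
  1+1 = 2

0x2E9EAED4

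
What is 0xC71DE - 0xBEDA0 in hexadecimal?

0x843E

Subtract column by column in base 16:
  E-0 → E
  D-A → 3
  1-D → 4 (borrow)
  7-E-1 → 8 (borrow)
  C-B-1 → 0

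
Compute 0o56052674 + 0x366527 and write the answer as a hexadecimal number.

0o56052674 = 0xb855bc in hexadecimal.
Add column by column in base 16, right to left:
  c+7 = 3 carry 1
  b+2+1 = e
  5+5 = a
  5+6 = b
  8+6 = e
  b+3 = e

0xeebae3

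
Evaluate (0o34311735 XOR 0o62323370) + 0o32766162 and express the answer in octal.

First 0o34311735 XOR 0o62323370 = 0o56032445.
Add column by column in base 8, right to left:
  5+2 = 7
  4+6 = 2 carry 1
  4+1+1 = 6
  2+6 = 0 carry 1
  3+6+1 = 2 carry 1
  0+7+1 = 0 carry 1
  6+2+1 = 1 carry 1
  5+3+1 = 1 carry 1
  final carry 1

0o111020627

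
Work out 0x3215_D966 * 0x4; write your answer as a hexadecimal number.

0xC8576598

Multiply each base-16 digit by 4, carrying:
  6×4 = 24 → write 8 carry 1
  6×4+1 = 25 → write 9 carry 1
  9×4+1 = 37 → write 5 carry 2
  D×4+2 = 54 → write 6 carry 3
  5×4+3 = 23 → write 7 carry 1
  1×4+1 = 5 → write 5
  2×4 = 8 → write 8
  3×4 = 12 → write C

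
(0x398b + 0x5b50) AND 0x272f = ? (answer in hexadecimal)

0x40b

Add column by column in base 16, right to left:
  b+0 = b
  8+5 = d
  9+b = 4 carry 1
  3+5+1 = 9
Sum = 0x94db; now AND with 0x272f:
  9&2=0, 4&7=4, d&2=0, b&f=b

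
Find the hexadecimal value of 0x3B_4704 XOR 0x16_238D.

XOR each hex digit independently (no carries):
  3^1=2, B^6=D, 4^2=6, 7^3=4, 0^8=8, 4^D=9

0x2D6489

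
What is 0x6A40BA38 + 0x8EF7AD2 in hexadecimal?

0x7330350A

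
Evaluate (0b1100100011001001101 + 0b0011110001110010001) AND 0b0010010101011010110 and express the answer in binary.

0b10100011010110

Add column by column in base 2, right to left:
  1+1 = 0 carry 1
  0+0+1 = 1
  1+0 = 1
  1+0 = 1
  0+1 = 1
  0+0 = 0
  1+0 = 1
  0+1 = 1
  0+1 = 1
  1+1 = 0 carry 1
  1+0+1 = 0 carry 1
  0+0+1 = 1
  0+0 = 0
  0+1 = 1
  1+1 = 0 carry 1
  0+1+1 = 0 carry 1
  0+1+1 = 0 carry 1
  1+0+1 = 0 carry 1
  1+0+1 = 0 carry 1
  final carry 1
Sum = 0b10000010100111011110; now AND with 0b0010010101011010110:
  10000010100111011110
& 00010010101011010110
= 00000010100011010110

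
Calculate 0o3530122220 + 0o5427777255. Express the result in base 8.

0o11160121475

Add column by column in base 8, right to left:
  0+5 = 5
  2+5 = 7
  2+2 = 4
  2+7 = 1 carry 1
  2+7+1 = 2 carry 1
  1+7+1 = 1 carry 1
  0+7+1 = 0 carry 1
  3+2+1 = 6
  5+4 = 1 carry 1
  3+5+1 = 1 carry 1
  final carry 1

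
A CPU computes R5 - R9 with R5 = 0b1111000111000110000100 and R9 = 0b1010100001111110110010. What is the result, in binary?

Subtract column by column in base 2:
  0-0 → 0
  0-1 → 1 (borrow)
  1-0-1 → 0
  0-0 → 0
  0-1 → 1 (borrow)
  0-1-1 → 0 (borrow)
  0-0-1 → 1 (borrow)
  1-1-1 → 1 (borrow)
  1-1-1 → 1 (borrow)
  0-1-1 → 0 (borrow)
  0-1-1 → 0 (borrow)
  0-1-1 → 0 (borrow)
  1-1-1 → 1 (borrow)
  1-0-1 → 0
  1-0 → 1
  0-0 → 0
  0-0 → 0
  0-1 → 1 (borrow)
  1-0-1 → 0
  1-1 → 0
  1-0 → 1
  1-1 → 0

0b100100101000111010010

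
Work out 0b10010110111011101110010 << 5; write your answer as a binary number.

Left shift by 5: append 5 zero bits.

0b1001011011101110111001000000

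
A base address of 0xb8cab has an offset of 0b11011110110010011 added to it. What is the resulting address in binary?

0b11010100101000111110

0xb8cab = 0b10111000110010101011 in binary.
Add column by column in base 2, right to left:
  1+1 = 0 carry 1
  1+1+1 = 1 carry 1
  0+0+1 = 1
  1+0 = 1
  0+1 = 1
  1+0 = 1
  0+0 = 0
  1+1 = 0 carry 1
  0+1+1 = 0 carry 1
  0+0+1 = 1
  1+1 = 0 carry 1
  1+1+1 = 1 carry 1
  0+1+1 = 0 carry 1
  0+1+1 = 0 carry 1
  0+0+1 = 1
  1+1 = 0 carry 1
  1+1+1 = 1 carry 1
  1+0+1 = 0 carry 1
  0+0+1 = 1
  1+0 = 1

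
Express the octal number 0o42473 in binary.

0b100010100111011

Each octal digit is 3 bits: 4=100 2=010 4=100 7=111 3=011.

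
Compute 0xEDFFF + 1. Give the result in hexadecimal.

0xEE000

The trailing 3 digits are F (max in base 16), so adding 1 cascades: they roll to 0 and the next digit up increments.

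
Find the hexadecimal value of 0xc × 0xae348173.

0x82a761164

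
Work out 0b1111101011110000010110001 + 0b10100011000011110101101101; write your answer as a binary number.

Add column by column in base 2, right to left:
  1+1 = 0 carry 1
  0+0+1 = 1
  0+1 = 1
  0+1 = 1
  1+0 = 1
  1+1 = 0 carry 1
  0+1+1 = 0 carry 1
  1+0+1 = 0 carry 1
  0+1+1 = 0 carry 1
  0+0+1 = 1
  0+1 = 1
  0+1 = 1
  0+1 = 1
  1+1 = 0 carry 1
  1+0+1 = 0 carry 1
  1+0+1 = 0 carry 1
  1+0+1 = 0 carry 1
  0+0+1 = 1
  1+1 = 0 carry 1
  0+1+1 = 0 carry 1
  1+0+1 = 0 carry 1
  1+0+1 = 0 carry 1
  1+0+1 = 0 carry 1
  1+1+1 = 1 carry 1
  1+0+1 = 0 carry 1
  0+1+1 = 0 carry 1
  final carry 1

0b100100000100001111000011110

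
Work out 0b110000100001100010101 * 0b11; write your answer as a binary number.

Multiply each base-2 digit by 3, carrying:
  1×3 = 3 → write 1 carry 1
  0×3+1 = 1 → write 1
  1×3 = 3 → write 1 carry 1
  0×3+1 = 1 → write 1
  1×3 = 3 → write 1 carry 1
  0×3+1 = 1 → write 1
  0×3 = 0 → write 0
  0×3 = 0 → write 0
  1×3 = 3 → write 1 carry 1
  1×3+1 = 4 → write 0 carry 2
  0×3+2 = 2 → write 0 carry 1
  0×3+1 = 1 → write 1
  0×3 = 0 → write 0
  0×3 = 0 → write 0
  1×3 = 3 → write 1 carry 1
  0×3+1 = 1 → write 1
  0×3 = 0 → write 0
  0×3 = 0 → write 0
  0×3 = 0 → write 0
  1×3 = 3 → write 1 carry 1
  1×3+1 = 4 → write 0 carry 2
  remaining carry: 10

0b10010001100100100111111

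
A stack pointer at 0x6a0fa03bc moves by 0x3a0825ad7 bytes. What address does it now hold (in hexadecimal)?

Add column by column in base 16, right to left:
  c+7 = 3 carry 1
  b+d+1 = 9 carry 1
  3+a+1 = e
  0+5 = 5
  a+2 = c
  f+8 = 7 carry 1
  0+0+1 = 1
  a+a = 4 carry 1
  6+3+1 = a

0xa417c5e93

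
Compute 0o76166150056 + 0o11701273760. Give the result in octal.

0o110067444036

Add column by column in base 8, right to left:
  6+0 = 6
  5+6 = 3 carry 1
  0+7+1 = 0 carry 1
  0+3+1 = 4
  5+7 = 4 carry 1
  1+2+1 = 4
  6+1 = 7
  6+0 = 6
  1+7 = 0 carry 1
  6+1+1 = 0 carry 1
  7+1+1 = 1 carry 1
  final carry 1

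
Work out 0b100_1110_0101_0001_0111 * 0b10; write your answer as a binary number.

Multiply each base-2 digit by 2, carrying:
  1×2 = 2 → write 0 carry 1
  1×2+1 = 3 → write 1 carry 1
  1×2+1 = 3 → write 1 carry 1
  0×2+1 = 1 → write 1
  1×2 = 2 → write 0 carry 1
  0×2+1 = 1 → write 1
  0×2 = 0 → write 0
  0×2 = 0 → write 0
  1×2 = 2 → write 0 carry 1
  0×2+1 = 1 → write 1
  1×2 = 2 → write 0 carry 1
  0×2+1 = 1 → write 1
  0×2 = 0 → write 0
  1×2 = 2 → write 0 carry 1
  1×2+1 = 3 → write 1 carry 1
  1×2+1 = 3 → write 1 carry 1
  0×2+1 = 1 → write 1
  0×2 = 0 → write 0
  1×2 = 2 → write 0 carry 1
  remaining carry: 1

0b10011100101000101110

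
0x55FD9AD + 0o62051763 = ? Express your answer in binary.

0b110001010000010110110100000

0x55FD9AD = 0b101010111111101100110101101 in binary.
0o62051763 = 0b110010000101001111110011 in binary.
Add column by column in base 2, right to left:
  1+1 = 0 carry 1
  0+1+1 = 0 carry 1
  1+0+1 = 0 carry 1
  1+0+1 = 0 carry 1
  0+1+1 = 0 carry 1
  1+1+1 = 1 carry 1
  0+1+1 = 0 carry 1
  1+1+1 = 1 carry 1
  1+1+1 = 1 carry 1
  0+1+1 = 0 carry 1
  0+0+1 = 1
  1+0 = 1
  1+1 = 0 carry 1
  0+0+1 = 1
  1+1 = 0 carry 1
  1+0+1 = 0 carry 1
  1+0+1 = 0 carry 1
  1+0+1 = 0 carry 1
  1+0+1 = 0 carry 1
  1+1+1 = 1 carry 1
  1+0+1 = 0 carry 1
  0+0+1 = 1
  1+1 = 0 carry 1
  0+1+1 = 0 carry 1
  1+0+1 = 0 carry 1
  0+0+1 = 1
  1+0 = 1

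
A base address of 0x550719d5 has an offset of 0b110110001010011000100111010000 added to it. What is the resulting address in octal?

0x550719d5 = 0o12501614725 in octal.
0b110110001010011000100111010000 = 0o6612304720 in octal.
Add column by column in base 8, right to left:
  5+0 = 5
  2+2 = 4
  7+7 = 6 carry 1
  4+4+1 = 1 carry 1
  1+0+1 = 2
  6+3 = 1 carry 1
  1+2+1 = 4
  0+1 = 1
  5+6 = 3 carry 1
  2+6+1 = 1 carry 1
  1+0+1 = 2

0o21314121645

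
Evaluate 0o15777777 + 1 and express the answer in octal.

0o16000000

The trailing 6 digits are 7 (max in base 8), so adding 1 cascades: they roll to 0 and the next digit up increments.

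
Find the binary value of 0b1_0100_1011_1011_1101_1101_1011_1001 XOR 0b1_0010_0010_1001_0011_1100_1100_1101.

0b00110100100101110000101110100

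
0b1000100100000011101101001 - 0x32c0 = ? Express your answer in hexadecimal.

0x111d4a9

0b1000100100000011101101001 = 0x1120769 in hexadecimal.
Subtract column by column in base 16:
  9-0 → 9
  6-c → a (borrow)
  7-2-1 → 4
  0-3 → d (borrow)
  2-0-1 → 1
  1-0 → 1
  1-0 → 1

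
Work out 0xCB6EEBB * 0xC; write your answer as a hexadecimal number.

0x989330C4

Multiply each base-16 digit by 12, carrying:
  B×12 = 132 → write 4 carry 8
  B×12+8 = 140 → write C carry 8
  E×12+8 = 176 → write 0 carry 11
  E×12+11 = 179 → write 3 carry 11
  6×12+11 = 83 → write 3 carry 5
  B×12+5 = 137 → write 9 carry 8
  C×12+8 = 152 → write 8 carry 9
  remaining carry: 9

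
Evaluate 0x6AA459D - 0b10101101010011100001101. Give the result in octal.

0o624717220

0x6AA459D = 0o652442635 in octal.
0b10101101010011100001101 = 0o25523415 in octal.
Subtract column by column in base 8:
  5-5 → 0
  3-1 → 2
  6-4 → 2
  2-3 → 7 (borrow)
  4-2-1 → 1
  4-5 → 7 (borrow)
  2-5-1 → 4 (borrow)
  5-2-1 → 2
  6-0 → 6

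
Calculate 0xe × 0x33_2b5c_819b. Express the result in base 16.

Multiply each base-16 digit by 14, carrying:
  b×14 = 154 → write a carry 9
  9×14+9 = 135 → write 7 carry 8
  1×14+8 = 22 → write 6 carry 1
  8×14+1 = 113 → write 1 carry 7
  c×14+7 = 175 → write f carry 10
  5×14+10 = 80 → write 0 carry 5
  b×14+5 = 159 → write f carry 9
  2×14+9 = 37 → write 5 carry 2
  3×14+2 = 44 → write c carry 2
  3×14+2 = 44 → write c carry 2
  remaining carry: 2

0x2cc5f0f167a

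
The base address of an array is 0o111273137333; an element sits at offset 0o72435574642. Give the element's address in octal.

0o203730734175

Add column by column in base 8, right to left:
  3+2 = 5
  3+4 = 7
  3+6 = 1 carry 1
  7+4+1 = 4 carry 1
  3+7+1 = 3 carry 1
  1+5+1 = 7
  3+5 = 0 carry 1
  7+3+1 = 3 carry 1
  2+4+1 = 7
  1+2 = 3
  1+7 = 0 carry 1
  1+0+1 = 2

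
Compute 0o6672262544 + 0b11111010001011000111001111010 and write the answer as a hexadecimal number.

0x562EF3DE

0o6672262544 = 0x36E96564 in hexadecimal.
0b11111010001011000111001111010 = 0x1F458E7A in hexadecimal.
Add column by column in base 16, right to left:
  4+A = E
  6+7 = D
  5+E = 3 carry 1
  6+8+1 = F
  9+5 = E
  E+4 = 2 carry 1
  6+F+1 = 6 carry 1
  3+1+1 = 5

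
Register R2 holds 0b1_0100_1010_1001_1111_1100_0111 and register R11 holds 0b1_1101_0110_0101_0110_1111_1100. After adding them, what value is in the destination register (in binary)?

0b11001000001111011011000011

Add column by column in base 2, right to left:
  1+0 = 1
  1+0 = 1
  1+1 = 0 carry 1
  0+1+1 = 0 carry 1
  0+1+1 = 0 carry 1
  0+1+1 = 0 carry 1
  1+1+1 = 1 carry 1
  1+1+1 = 1 carry 1
  1+0+1 = 0 carry 1
  1+1+1 = 1 carry 1
  1+1+1 = 1 carry 1
  1+0+1 = 0 carry 1
  1+1+1 = 1 carry 1
  0+0+1 = 1
  0+1 = 1
  1+0 = 1
  0+0 = 0
  1+1 = 0 carry 1
  0+1+1 = 0 carry 1
  1+0+1 = 0 carry 1
  0+1+1 = 0 carry 1
  0+0+1 = 1
  1+1 = 0 carry 1
  0+1+1 = 0 carry 1
  1+1+1 = 1 carry 1
  final carry 1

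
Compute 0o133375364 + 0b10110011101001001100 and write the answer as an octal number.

0b10110011101001001100 = 0o2635114 in octal.
Add column by column in base 8, right to left:
  4+4 = 0 carry 1
  6+1+1 = 0 carry 1
  3+1+1 = 5
  5+5 = 2 carry 1
  7+3+1 = 3 carry 1
  3+6+1 = 2 carry 1
  3+2+1 = 6
  3+0 = 3
  1+0 = 1

0o136232500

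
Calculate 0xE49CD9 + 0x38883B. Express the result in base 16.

0x11D2514

Add column by column in base 16, right to left:
  9+B = 4 carry 1
  D+3+1 = 1 carry 1
  C+8+1 = 5 carry 1
  9+8+1 = 2 carry 1
  4+8+1 = D
  E+3 = 1 carry 1
  final carry 1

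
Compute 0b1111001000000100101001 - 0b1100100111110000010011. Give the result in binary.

0b10100000010100010110

Subtract column by column in base 2:
  1-1 → 0
  0-1 → 1 (borrow)
  0-0-1 → 1 (borrow)
  1-0-1 → 0
  0-1 → 1 (borrow)
  1-0-1 → 0
  0-0 → 0
  0-0 → 0
  1-0 → 1
  0-0 → 0
  0-1 → 1 (borrow)
  0-1-1 → 0 (borrow)
  0-1-1 → 0 (borrow)
  0-1-1 → 0 (borrow)
  0-1-1 → 0 (borrow)
  1-0-1 → 0
  0-0 → 0
  0-1 → 1 (borrow)
  1-0-1 → 0
  1-0 → 1
  1-1 → 0
  1-1 → 0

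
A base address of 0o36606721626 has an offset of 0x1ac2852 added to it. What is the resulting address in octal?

0x1ac2852 = 0o153024122 in octal.
Add column by column in base 8, right to left:
  6+2 = 0 carry 1
  2+2+1 = 5
  6+1 = 7
  1+4 = 5
  2+2 = 4
  7+0 = 7
  6+3 = 1 carry 1
  0+5+1 = 6
  6+1 = 7
  6+0 = 6
  3+0 = 3

0o36761745750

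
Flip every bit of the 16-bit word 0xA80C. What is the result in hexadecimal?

0x57F3

Each hex digit d becomes F−d:
  A→5, 8→7, 0→F, C→3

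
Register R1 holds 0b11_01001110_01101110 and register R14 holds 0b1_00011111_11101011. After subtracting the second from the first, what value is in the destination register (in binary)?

0b100010111010000011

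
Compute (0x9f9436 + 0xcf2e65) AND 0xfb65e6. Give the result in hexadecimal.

Add column by column in base 16, right to left:
  6+5 = b
  3+6 = 9
  4+e = 2 carry 1
  9+2+1 = c
  f+f = e carry 1
  9+c+1 = 6 carry 1
  final carry 1
Sum = 0x16ec29b; now AND with 0xfb65e6:
  1&0=0, 6&f=6, e&b=a, c&6=4, 2&5=0, 9&e=8, b&6=2

0x6a4082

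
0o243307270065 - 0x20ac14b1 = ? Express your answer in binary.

0b10011111010011100010101101110000100

0o243307270065 = 0b10100011011000111010111000000110101 in binary.
0x20ac14b1 = 0b100000101011000001010010110001 in binary.
Subtract column by column in base 2:
  1-1 → 0
  0-0 → 0
  1-0 → 1
  0-0 → 0
  1-1 → 0
  1-1 → 0
  0-0 → 0
  0-1 → 1 (borrow)
  0-0-1 → 1 (borrow)
  0-0-1 → 1 (borrow)
  0-1-1 → 0 (borrow)
  0-0-1 → 1 (borrow)
  1-1-1 → 1 (borrow)
  1-0-1 → 0
  1-0 → 1
  0-0 → 0
  1-0 → 1
  0-0 → 0
  1-1 → 0
  1-1 → 0
  1-0 → 1
  0-1 → 1 (borrow)
  0-0-1 → 1 (borrow)
  0-1-1 → 0 (borrow)
  1-0-1 → 0
  1-0 → 1
  0-0 → 0
  1-0 → 1
  1-0 → 1
  0-1 → 1 (borrow)
  0-0-1 → 1 (borrow)
  0-0-1 → 1 (borrow)
  1-0-1 → 0
  0-0 → 0
  1-0 → 1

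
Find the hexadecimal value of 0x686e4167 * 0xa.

Multiply each base-16 digit by 10, carrying:
  7×10 = 70 → write 6 carry 4
  6×10+4 = 64 → write 0 carry 4
  1×10+4 = 14 → write e
  4×10 = 40 → write 8 carry 2
  e×10+2 = 142 → write e carry 8
  6×10+8 = 68 → write 4 carry 4
  8×10+4 = 84 → write 4 carry 5
  6×10+5 = 65 → write 1 carry 4
  remaining carry: 4

0x4144e8e06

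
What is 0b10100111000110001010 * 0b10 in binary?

0b101001110001100010100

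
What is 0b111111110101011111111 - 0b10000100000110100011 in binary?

Subtract column by column in base 2:
  1-1 → 0
  1-1 → 0
  1-0 → 1
  1-0 → 1
  1-0 → 1
  1-1 → 0
  1-0 → 1
  1-1 → 0
  0-1 → 1 (borrow)
  1-0-1 → 0
  0-0 → 0
  1-0 → 1
  0-0 → 0
  1-0 → 1
  1-1 → 0
  1-0 → 1
  1-0 → 1
  1-0 → 1
  1-0 → 1
  1-1 → 0
  1-0 → 1

0b101111010100101011100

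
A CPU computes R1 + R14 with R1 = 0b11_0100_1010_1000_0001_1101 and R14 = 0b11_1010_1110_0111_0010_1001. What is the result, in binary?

Add column by column in base 2, right to left:
  1+1 = 0 carry 1
  0+0+1 = 1
  1+0 = 1
  1+1 = 0 carry 1
  1+0+1 = 0 carry 1
  0+1+1 = 0 carry 1
  0+0+1 = 1
  0+0 = 0
  0+1 = 1
  0+1 = 1
  0+1 = 1
  1+0 = 1
  0+0 = 0
  1+1 = 0 carry 1
  0+1+1 = 0 carry 1
  1+1+1 = 1 carry 1
  0+0+1 = 1
  0+1 = 1
  1+0 = 1
  0+1 = 1
  1+1 = 0 carry 1
  1+1+1 = 1 carry 1
  final carry 1

0b11011111000111101000110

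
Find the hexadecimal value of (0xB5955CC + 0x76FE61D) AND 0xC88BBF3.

0x883BE1

Add column by column in base 16, right to left:
  C+D = 9 carry 1
  C+1+1 = E
  5+6 = B
  5+E = 3 carry 1
  9+F+1 = 9 carry 1
  5+6+1 = C
  B+7 = 2 carry 1
  final carry 1
Sum = 0x12C93BE9; now AND with 0xC88BBF3:
  1&0=0, 2&C=0, C&8=8, 9&8=8, 3&B=3, B&B=B, E&F=E, 9&3=1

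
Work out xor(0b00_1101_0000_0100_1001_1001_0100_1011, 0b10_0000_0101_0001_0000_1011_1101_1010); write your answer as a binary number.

0b101101010101011001001010010001

XOR bit by bit (1 where the bits differ):
  001101000001001001100101001011
^ 100000010100010000101111011010
= 101101010101011001001010010001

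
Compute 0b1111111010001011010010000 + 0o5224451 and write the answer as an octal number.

0b1111111010001011010010000 = 0o177213220 in octal.
Add column by column in base 8, right to left:
  0+1 = 1
  2+5 = 7
  2+4 = 6
  3+4 = 7
  1+2 = 3
  2+2 = 4
  7+5 = 4 carry 1
  7+0+1 = 0 carry 1
  1+0+1 = 2

0o204437671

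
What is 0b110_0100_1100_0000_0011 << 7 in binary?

Left shift by 7: append 7 zero bits.

0b11001001100000000110000000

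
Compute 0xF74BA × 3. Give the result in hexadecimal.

0x2E5E2E

Multiply each base-16 digit by 3, carrying:
  A×3 = 30 → write E carry 1
  B×3+1 = 34 → write 2 carry 2
  4×3+2 = 14 → write E
  7×3 = 21 → write 5 carry 1
  F×3+1 = 46 → write E carry 2
  remaining carry: 2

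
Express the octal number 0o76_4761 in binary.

Each octal digit is 3 bits: 7=111 6=110 4=100 7=111 6=110 1=001.

0b111110100111110001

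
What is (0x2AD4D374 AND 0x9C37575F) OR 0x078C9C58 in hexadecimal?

0x2AD4D374 AND 0x9C37575F = 0x08145354.
Then OR with 0x078C9C58.

0xF9CDF5C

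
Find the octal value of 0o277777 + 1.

0o300000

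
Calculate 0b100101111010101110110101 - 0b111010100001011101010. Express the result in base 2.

0b11110100110100011001011

Subtract column by column in base 2:
  1-0 → 1
  0-1 → 1 (borrow)
  1-0-1 → 0
  0-1 → 1 (borrow)
  1-0-1 → 0
  1-1 → 0
  0-1 → 1 (borrow)
  1-1-1 → 1 (borrow)
  1-0-1 → 0
  1-1 → 0
  0-0 → 0
  1-0 → 1
  0-0 → 0
  1-0 → 1
  0-1 → 1 (borrow)
  1-0-1 → 0
  1-1 → 0
  1-0 → 1
  1-1 → 0
  0-1 → 1 (borrow)
  1-1-1 → 1 (borrow)
  0-0-1 → 1 (borrow)
  0-0-1 → 1 (borrow)
  1-0-1 → 0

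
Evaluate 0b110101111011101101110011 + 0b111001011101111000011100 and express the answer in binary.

0b1101111011001100110001111

Add column by column in base 2, right to left:
  1+0 = 1
  1+0 = 1
  0+1 = 1
  0+1 = 1
  1+1 = 0 carry 1
  1+0+1 = 0 carry 1
  1+0+1 = 0 carry 1
  0+0+1 = 1
  1+0 = 1
  1+1 = 0 carry 1
  0+1+1 = 0 carry 1
  1+1+1 = 1 carry 1
  1+1+1 = 1 carry 1
  1+0+1 = 0 carry 1
  0+1+1 = 0 carry 1
  1+1+1 = 1 carry 1
  1+1+1 = 1 carry 1
  1+0+1 = 0 carry 1
  1+1+1 = 1 carry 1
  0+0+1 = 1
  1+0 = 1
  0+1 = 1
  1+1 = 0 carry 1
  1+1+1 = 1 carry 1
  final carry 1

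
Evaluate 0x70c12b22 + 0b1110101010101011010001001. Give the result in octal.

0o16245500653

0x70c12b22 = 0o16060225442 in octal.
0b1110101010101011010001001 = 0o165253211 in octal.
Add column by column in base 8, right to left:
  2+1 = 3
  4+1 = 5
  4+2 = 6
  5+3 = 0 carry 1
  2+5+1 = 0 carry 1
  2+2+1 = 5
  0+5 = 5
  6+6 = 4 carry 1
  0+1+1 = 2
  6+0 = 6
  1+0 = 1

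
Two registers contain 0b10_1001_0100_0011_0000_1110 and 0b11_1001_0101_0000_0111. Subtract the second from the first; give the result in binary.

0b1001011010111000000111

Subtract column by column in base 2:
  0-1 → 1 (borrow)
  1-1-1 → 1 (borrow)
  1-1-1 → 1 (borrow)
  1-0-1 → 0
  0-0 → 0
  0-0 → 0
  0-0 → 0
  0-0 → 0
  1-1 → 0
  1-0 → 1
  0-1 → 1 (borrow)
  0-0-1 → 1 (borrow)
  0-1-1 → 0 (borrow)
  0-0-1 → 1 (borrow)
  1-0-1 → 0
  0-1 → 1 (borrow)
  1-1-1 → 1 (borrow)
  0-1-1 → 0 (borrow)
  0-0-1 → 1 (borrow)
  1-0-1 → 0
  0-0 → 0
  1-0 → 1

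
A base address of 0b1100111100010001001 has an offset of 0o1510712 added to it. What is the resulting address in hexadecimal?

0b1100111100010001001 = 0x67889 in hexadecimal.
0o1510712 = 0x691CA in hexadecimal.
Add column by column in base 16, right to left:
  9+A = 3 carry 1
  8+C+1 = 5 carry 1
  8+1+1 = A
  7+9 = 0 carry 1
  6+6+1 = D

0xD0A53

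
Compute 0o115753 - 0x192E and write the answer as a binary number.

0o115753 = 0b1001101111101011 in binary.
0x192E = 0b1100100101110 in binary.
Subtract column by column in base 2:
  1-0 → 1
  1-1 → 0
  0-1 → 1 (borrow)
  1-1-1 → 1 (borrow)
  0-0-1 → 1 (borrow)
  1-1-1 → 1 (borrow)
  1-0-1 → 0
  1-0 → 1
  1-1 → 0
  1-0 → 1
  0-0 → 0
  1-1 → 0
  1-1 → 0
  0-0 → 0
  0-0 → 0
  1-0 → 1

0b1000001010111101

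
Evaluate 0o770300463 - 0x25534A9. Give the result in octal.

0x25534A9 = 0o225232251 in octal.
Subtract column by column in base 8:
  3-1 → 2
  6-5 → 1
  4-2 → 2
  0-2 → 6 (borrow)
  0-3-1 → 4 (borrow)
  3-2-1 → 0
  0-5 → 3 (borrow)
  7-2-1 → 4
  7-2 → 5

0o543046212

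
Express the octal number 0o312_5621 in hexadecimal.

0xCAB91

Each octal digit is 3 bits: 3=011 1=001 2=010 5=101 6=110 2=010 1=001.
Group the bits into nibbles: 1100 1010 1011 1001 0001 → CAB91.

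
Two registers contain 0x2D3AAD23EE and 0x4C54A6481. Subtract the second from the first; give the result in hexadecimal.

0x287562BF6D

Subtract column by column in base 16:
  E-1 → D
  E-8 → 6
  3-4 → F (borrow)
  2-6-1 → B (borrow)
  D-A-1 → 2
  A-4 → 6
  A-5 → 5
  3-C → 7 (borrow)
  D-4-1 → 8
  2-0 → 2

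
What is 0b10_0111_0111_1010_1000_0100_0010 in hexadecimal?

Group the bits into nibbles: 0010 0111 0111 1010 1000 0100 0010 → 277a842.

0x277a842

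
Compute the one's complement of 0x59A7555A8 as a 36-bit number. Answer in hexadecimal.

0xA658AAA57

Each hex digit d becomes F−d:
  5→A, 9→6, A→5, 7→8, 5→A, 5→A, 5→A, A→5, 8→7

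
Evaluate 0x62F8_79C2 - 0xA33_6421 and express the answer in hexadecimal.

Subtract column by column in base 16:
  2-1 → 1
  C-2 → A
  9-4 → 5
  7-6 → 1
  8-3 → 5
  F-3 → C
  2-A → 8 (borrow)
  6-0-1 → 5

0x58C515A1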